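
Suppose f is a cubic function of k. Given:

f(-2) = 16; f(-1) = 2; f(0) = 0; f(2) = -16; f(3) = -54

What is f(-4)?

Write f(k) = ak³ + bk² + ck + d; the 5 given values yield a linear system in the 4 coefficients.
Solving, f(k) = -2k³.
Then f(-4) = 128.

128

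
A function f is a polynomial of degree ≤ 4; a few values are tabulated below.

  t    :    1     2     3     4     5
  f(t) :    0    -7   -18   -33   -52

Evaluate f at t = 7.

Write f(t) = at^4 + bt³ + ct² + dt + e; the 5 given values yield a linear system in the 5 coefficients.
Solving, the top 2 coefficients vanish, and f(t) = -2t² - t + 3.
Then f(7) = -102.

-102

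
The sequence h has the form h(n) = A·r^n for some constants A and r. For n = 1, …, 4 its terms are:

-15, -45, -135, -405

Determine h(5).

Consecutive ratio: -45/(-15) = 3, and -135/(-45) = 3, so r = 3.
Then A·3^1 = -15 gives A = -5, and h(n) = -5·3^n.
h(5) = -5·3^5 = -1215.

-1215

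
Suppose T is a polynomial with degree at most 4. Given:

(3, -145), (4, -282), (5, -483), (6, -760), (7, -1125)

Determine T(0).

2

Write T(m) = am^4 + bm³ + cm² + dm + e; the 5 given values yield a linear system in the 5 coefficients.
Solving, the leading coefficient vanishes, and T(m) = -2m³ - 8m² - 7m + 2.
Then T(0) = 2.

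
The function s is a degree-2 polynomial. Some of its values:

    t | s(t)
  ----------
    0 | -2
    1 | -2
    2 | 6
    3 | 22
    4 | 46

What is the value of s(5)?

Write s(t) = at² + bt + c; the 5 given values yield a linear system in the 3 coefficients.
Solving, s(t) = 4t² - 4t - 2.
Then s(5) = 78.

78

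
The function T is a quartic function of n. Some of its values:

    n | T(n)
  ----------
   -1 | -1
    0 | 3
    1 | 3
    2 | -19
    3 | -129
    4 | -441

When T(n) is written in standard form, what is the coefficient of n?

1

First differences: 4, 0, -22, -110, -312. Second differences: -4, -22, -88, -202. Third differences: -18, -66, -114. Fourth differences: -48, -48.
Level-4 differences are constant, so T has degree 4.
Fitting a degree-4 polynomial gives T(n) = -2n^4 + n³ + n + 3.
The coefficient of n is 1.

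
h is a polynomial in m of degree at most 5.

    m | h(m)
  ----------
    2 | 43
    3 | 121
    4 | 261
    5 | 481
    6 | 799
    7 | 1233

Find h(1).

First differences: 78, 140, 220, 318, 434. Second differences: 62, 80, 98, 116. Third differences: 18, 18, 18.
Level-3 differences are constant, so h has degree 3.
Fitting a degree-3 polynomial gives h(m) = 3m³ + 4m² + m + 1.
Then h(1) = 9.

9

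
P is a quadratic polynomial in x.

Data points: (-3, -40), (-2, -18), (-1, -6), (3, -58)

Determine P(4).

Write P(x) = ax² + bx + c; the 4 given values yield a linear system in the 3 coefficients.
Solving, P(x) = -5x² - 3x - 4.
Then P(4) = -96.

-96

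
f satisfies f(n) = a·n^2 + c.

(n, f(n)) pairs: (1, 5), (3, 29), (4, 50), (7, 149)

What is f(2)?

14

From f(1) = 5 and f(3) = 29: 1a + c = 5 and 9a + c = 29.
Subtracting: 8a = 24, so a = 3; then c = 5 − 3·1 = 2.
So f(n) = 3n² + 2, and f(2) = 14.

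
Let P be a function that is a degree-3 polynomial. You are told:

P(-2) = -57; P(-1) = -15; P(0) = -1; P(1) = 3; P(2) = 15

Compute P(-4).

First differences: 42, 14, 4, 12. Second differences: -28, -10, 8. Third differences: 18, 18.
Level-3 differences are constant, so P has degree 3.
Fitting a degree-3 polynomial gives P(n) = 3n³ - 5n² + 6n - 1.
Then P(-4) = -297.

-297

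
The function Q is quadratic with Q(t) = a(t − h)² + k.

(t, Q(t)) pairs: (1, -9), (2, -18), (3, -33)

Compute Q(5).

-81

First differences -9, -15; second difference -6 = 2a, so a = -3.
Expanding, the t-coefficient is −2ah = 6h; matching it to the data gives h = 0, and then k = -6.
So Q(t) = -3(t + 0)² − 6.
Q(5) = -3·5² − 6 = -81.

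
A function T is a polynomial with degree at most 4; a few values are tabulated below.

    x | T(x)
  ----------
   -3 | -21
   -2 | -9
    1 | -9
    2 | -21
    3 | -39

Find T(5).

Write T(x) = ax^4 + bx³ + cx² + dx + e; the 5 given values yield a linear system in the 5 coefficients.
Solving, the top 2 coefficients vanish, and T(x) = -3x² - 3x - 3.
Then T(5) = -93.

-93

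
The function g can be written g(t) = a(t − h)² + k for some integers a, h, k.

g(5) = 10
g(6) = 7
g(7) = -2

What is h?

5

First differences -3, -9; second difference -6 = 2a, so a = -3.
Expanding, the t-coefficient is −2ah = 6h; matching it to the data gives h = 5, and then k = 10.
So g(t) = -3(t − 5)² + 10.
Hence h = 5.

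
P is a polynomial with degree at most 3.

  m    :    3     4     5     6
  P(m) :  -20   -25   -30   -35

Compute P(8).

First differences: -5, -5, -5.
Level-1 differences are constant, so P has degree 1.
Fitting a degree-1 polynomial gives P(m) = -5m - 5.
Then P(8) = -45.

-45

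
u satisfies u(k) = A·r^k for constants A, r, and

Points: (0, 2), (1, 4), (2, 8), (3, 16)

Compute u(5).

64

Consecutive ratio: 4/2 = 2, and 8/4 = 2, so r = 2.
Then A·2^0 = 2 gives A = 2, and u(k) = 2·2^k.
u(5) = 2·2^5 = 64.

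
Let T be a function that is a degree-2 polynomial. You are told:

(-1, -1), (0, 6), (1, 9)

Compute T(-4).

-46

Write T(m) = am² + bm + c; the 3 given values yield a linear system in the 3 coefficients.
Solving, T(m) = -2m² + 5m + 6.
Then T(-4) = -46.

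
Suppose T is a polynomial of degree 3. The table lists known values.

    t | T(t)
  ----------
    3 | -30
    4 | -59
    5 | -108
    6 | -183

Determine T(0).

-3

Write T(t) = at³ + bt² + ct + d; the 4 given values yield a linear system in the 4 coefficients.
Solving, T(t) = -t³ + 2t² - 6t - 3.
Then T(0) = -3.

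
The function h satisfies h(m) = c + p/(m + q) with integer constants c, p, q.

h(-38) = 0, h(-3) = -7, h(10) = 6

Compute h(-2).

-9

(h(m) − c)(m + q) = p for each data point; the three points give a linear system in c and q, then p follows.
Solving: c = 1, q = -2, p = 40, so h(m) = 1 + 40/(m − 2).
Then h(-2) = 1 + 40/(-4) = -9.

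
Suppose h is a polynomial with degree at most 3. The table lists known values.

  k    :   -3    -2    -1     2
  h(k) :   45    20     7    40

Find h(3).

75

Write h(k) = ak³ + bk² + ck + d; the 4 given values yield a linear system in the 4 coefficients.
Solving, the leading coefficient vanishes, and h(k) = 6k² + 5k + 6.
Then h(3) = 75.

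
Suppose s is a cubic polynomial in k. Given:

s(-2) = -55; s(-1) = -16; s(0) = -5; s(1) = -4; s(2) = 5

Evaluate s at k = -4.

First differences: 39, 11, 1, 9. Second differences: -28, -10, 8. Third differences: 18, 18.
Level-3 differences are constant, so s has degree 3.
Fitting a degree-3 polynomial gives s(k) = 3k³ - 5k² + 3k - 5.
Then s(-4) = -289.

-289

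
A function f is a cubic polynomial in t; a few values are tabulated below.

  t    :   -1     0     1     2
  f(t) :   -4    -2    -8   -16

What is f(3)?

-20

Write f(t) = at³ + bt² + ct + d; the 4 given values yield a linear system in the 4 coefficients.
Solving, f(t) = t³ - 4t² - 3t - 2.
Then f(3) = -20.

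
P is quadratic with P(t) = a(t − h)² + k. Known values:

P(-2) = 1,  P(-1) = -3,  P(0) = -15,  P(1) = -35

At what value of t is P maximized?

-2

First differences -4, -12, -20; second difference -8 = 2a, so a = -4.
Expanding, the t-coefficient is −2ah = 8h; matching it to the data gives h = -2, and then k = 1.
So P(t) = -4(t + 2)² + 1.
Hence h = -2.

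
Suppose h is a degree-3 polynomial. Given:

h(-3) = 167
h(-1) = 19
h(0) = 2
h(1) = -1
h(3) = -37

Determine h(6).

Write h(n) = an³ + bn² + cn + d; the 5 given values yield a linear system in the 4 coefficients.
Solving, h(n) = -3n³ + 7n² - 7n + 2.
Then h(6) = -436.

-436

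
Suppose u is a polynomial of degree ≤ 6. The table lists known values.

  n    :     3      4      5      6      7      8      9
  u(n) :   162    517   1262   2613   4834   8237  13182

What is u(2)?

First differences: 355, 745, 1351, 2221, 3403, 4945. Second differences: 390, 606, 870, 1182, 1542. Third differences: 216, 264, 312, 360. Fourth differences: 48, 48, 48.
Level-4 differences are constant, so u has degree 4.
Fitting a degree-4 polynomial gives u(n) = 2n^4 + n² - 2n - 3.
Then u(2) = 29.

29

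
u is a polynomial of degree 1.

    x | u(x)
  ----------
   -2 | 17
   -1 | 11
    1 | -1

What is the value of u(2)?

Write u(x) = ax + b; the 3 given values yield a linear system in the 2 coefficients.
Solving, u(x) = -6x + 5.
Then u(2) = -7.

-7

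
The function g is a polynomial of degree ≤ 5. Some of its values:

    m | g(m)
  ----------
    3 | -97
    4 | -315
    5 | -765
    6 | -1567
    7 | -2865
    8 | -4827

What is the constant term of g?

5

First differences: -218, -450, -802, -1298, -1962. Second differences: -232, -352, -496, -664. Third differences: -120, -144, -168. Fourth differences: -24, -24.
Level-4 differences are constant, so g has degree 4.
Fitting a degree-4 polynomial gives g(m) = -m^4 - 2m³ + 5m² - 4m + 5.
The constant term is g(0) = 5.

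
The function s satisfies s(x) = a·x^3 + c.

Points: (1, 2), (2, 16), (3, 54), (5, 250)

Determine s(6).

432

From s(1) = 2 and s(2) = 16: 1a + c = 2 and 8a + c = 16.
Subtracting: 7a = 14, so a = 2; then c = 2 − 2·1 = 0.
So s(x) = 2x³ + 0, and s(6) = 432.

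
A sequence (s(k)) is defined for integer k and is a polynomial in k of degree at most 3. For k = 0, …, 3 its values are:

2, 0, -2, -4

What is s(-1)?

First differences: -2, -2, -2.
Level-1 differences are constant, so s has degree 1.
Fitting a degree-1 polynomial gives s(k) = -2k + 2.
Then s(-1) = 4.

4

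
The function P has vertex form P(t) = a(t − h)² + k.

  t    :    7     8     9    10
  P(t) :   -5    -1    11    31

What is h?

7

First differences 4, 12, 20; second difference 8 = 2a, so a = 4.
Expanding, the t-coefficient is −2ah = -8h; matching it to the data gives h = 7, and then k = -5.
So P(t) = 4(t − 7)² − 5.
Hence h = 7.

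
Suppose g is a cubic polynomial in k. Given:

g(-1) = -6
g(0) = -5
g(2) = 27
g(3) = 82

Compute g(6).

Write g(k) = ak³ + bk² + ck + d; the 4 given values yield a linear system in the 4 coefficients.
Solving, g(k) = 2k³ + 3k² + 2k - 5.
Then g(6) = 547.

547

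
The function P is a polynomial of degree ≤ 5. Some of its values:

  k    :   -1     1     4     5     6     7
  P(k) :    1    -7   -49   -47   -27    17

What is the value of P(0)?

3

Write P(k) = ak^5 + bk^4 + ck³ + dk² + ek + p; the 6 given values yield a linear system in the 6 coefficients.
Solving, the top 2 coefficients vanish, and P(k) = k³ - 6k² - 5k + 3.
Then P(0) = 3.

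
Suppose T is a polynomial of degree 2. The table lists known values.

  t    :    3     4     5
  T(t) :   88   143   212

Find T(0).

7

Write T(t) = at² + bt + c; the 3 given values yield a linear system in the 3 coefficients.
Solving, T(t) = 7t² + 6t + 7.
Then T(0) = 7.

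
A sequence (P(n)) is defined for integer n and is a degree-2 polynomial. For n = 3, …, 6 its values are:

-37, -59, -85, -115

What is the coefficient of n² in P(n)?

Write P(n) = an² + bn + c; the 4 given values yield a linear system in the 3 coefficients.
Solving, P(n) = -2n² - 8n + 5.
The coefficient of n² is -2.

-2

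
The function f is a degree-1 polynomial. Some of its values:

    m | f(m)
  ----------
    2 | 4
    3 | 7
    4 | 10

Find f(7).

Write f(m) = am + b; the 3 given values yield a linear system in the 2 coefficients.
Solving, f(m) = 3m - 2.
Then f(7) = 19.

19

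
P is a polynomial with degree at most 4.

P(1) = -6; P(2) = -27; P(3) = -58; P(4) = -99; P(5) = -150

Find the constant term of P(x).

First differences: -21, -31, -41, -51. Second differences: -10, -10, -10.
Level-2 differences are constant, so P has degree 2.
Fitting a degree-2 polynomial gives P(x) = -5x² - 6x + 5.
The constant term is P(0) = 5.

5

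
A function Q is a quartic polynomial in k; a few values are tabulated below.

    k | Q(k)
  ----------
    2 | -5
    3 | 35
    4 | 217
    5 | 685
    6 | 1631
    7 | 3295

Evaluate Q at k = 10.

15715

Write Q(k) = ak^4 + bk³ + ck² + dk + e; the 6 given values yield a linear system in the 5 coefficients.
Solving, Q(k) = 2k^4 - 4k³ - 3k² + k + 5.
Then Q(10) = 15715.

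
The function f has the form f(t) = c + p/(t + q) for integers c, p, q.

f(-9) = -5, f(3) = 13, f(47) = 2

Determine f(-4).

(f(t) − c)(t + q) = p for each data point; the three points give a linear system in c and q, then p follows.
Solving: c = 1, q = 1, p = 48, so f(t) = 1 + 48/(t + 1).
Then f(-4) = 1 + 48/(-3) = -15.

-15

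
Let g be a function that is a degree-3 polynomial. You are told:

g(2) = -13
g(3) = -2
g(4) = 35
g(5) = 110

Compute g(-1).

-10

Write g(n) = an³ + bn² + cn + d; the 4 given values yield a linear system in the 4 coefficients.
Solving, g(n) = 2n³ - 5n² - 2n - 5.
Then g(-1) = -10.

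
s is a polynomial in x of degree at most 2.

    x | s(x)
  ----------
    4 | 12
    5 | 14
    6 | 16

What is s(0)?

4

First differences: 2, 2.
Level-1 differences are constant, so s has degree 1.
Fitting a degree-1 polynomial gives s(x) = 2x + 4.
The constant term is s(0) = 4.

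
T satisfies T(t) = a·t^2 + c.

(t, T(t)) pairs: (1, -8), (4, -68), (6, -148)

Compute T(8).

From T(1) = -8 and T(4) = -68: 1a + c = -8 and 16a + c = -68.
Subtracting: 15a = -60, so a = -4; then c = -8 − (-4)·1 = -4.
So T(t) = -4t² − 4, and T(8) = -260.

-260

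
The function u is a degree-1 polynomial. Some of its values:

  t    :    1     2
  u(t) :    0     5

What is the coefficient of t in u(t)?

Write u(t) = at + b; the 2 given values yield a linear system in the 2 coefficients.
Solving, u(t) = 5t - 5.
The coefficient of t is 5.

5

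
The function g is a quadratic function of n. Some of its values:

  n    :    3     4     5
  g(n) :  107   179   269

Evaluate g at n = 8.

647

Write g(n) = an² + bn + c; the 3 given values yield a linear system in the 3 coefficients.
Solving, g(n) = 9n² + 9n - 1.
Then g(8) = 647.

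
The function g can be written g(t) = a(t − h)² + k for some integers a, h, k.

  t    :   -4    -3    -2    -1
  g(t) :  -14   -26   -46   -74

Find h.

First differences -12, -20, -28; second difference -8 = 2a, so a = -4.
Expanding, the t-coefficient is −2ah = 8h; matching it to the data gives h = -5, and then k = -10.
So g(t) = -4(t + 5)² − 10.
Hence h = -5.

-5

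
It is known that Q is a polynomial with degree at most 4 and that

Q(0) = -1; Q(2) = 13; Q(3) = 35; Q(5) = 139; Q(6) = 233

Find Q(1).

Write Q(k) = ak^4 + bk³ + ck² + dk + e; the 5 given values yield a linear system in the 5 coefficients.
Solving, the leading coefficient vanishes, and Q(k) = k³ + 3k - 1.
Then Q(1) = 3.

3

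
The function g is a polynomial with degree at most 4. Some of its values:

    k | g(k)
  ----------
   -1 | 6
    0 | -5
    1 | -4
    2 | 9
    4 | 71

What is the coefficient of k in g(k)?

-5

Write g(k) = ak^4 + bk³ + ck² + dk + e; the 5 given values yield a linear system in the 5 coefficients.
Solving, the top 2 coefficients vanish, and g(k) = 6k² - 5k - 5.
The coefficient of k is -5.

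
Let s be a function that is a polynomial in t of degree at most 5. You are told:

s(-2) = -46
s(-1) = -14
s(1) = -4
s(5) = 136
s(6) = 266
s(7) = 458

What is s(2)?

-2

Write s(t) = at^5 + bt^4 + ct³ + dt² + et + p; the 6 given values yield a linear system in the 6 coefficients.
Solving, the top 2 coefficients vanish, and s(t) = 2t³ - 5t² + 3t - 4.
Then s(2) = -2.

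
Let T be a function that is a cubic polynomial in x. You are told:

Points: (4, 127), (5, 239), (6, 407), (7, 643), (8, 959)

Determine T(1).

7

First differences: 112, 168, 236, 316. Second differences: 56, 68, 80. Third differences: 12, 12.
Level-3 differences are constant, so T has degree 3.
Fitting a degree-3 polynomial gives T(x) = 2x³ - 2x² + 8x - 1.
Then T(1) = 7.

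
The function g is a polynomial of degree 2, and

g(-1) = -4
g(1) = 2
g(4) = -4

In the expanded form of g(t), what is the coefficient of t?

3

Write g(t) = at² + bt + c; the 3 given values yield a linear system in the 3 coefficients.
Solving, g(t) = -t² + 3t.
The coefficient of t is 3.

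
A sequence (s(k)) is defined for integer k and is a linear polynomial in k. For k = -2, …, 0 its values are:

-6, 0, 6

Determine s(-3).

First differences: 6, 6.
Level-1 differences are constant, so s has degree 1.
Fitting a degree-1 polynomial gives s(k) = 6k + 6.
Then s(-3) = -12.

-12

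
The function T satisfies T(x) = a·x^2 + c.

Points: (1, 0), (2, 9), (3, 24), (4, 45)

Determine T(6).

105

From T(1) = 0 and T(2) = 9: 1a + c = 0 and 4a + c = 9.
Subtracting: 3a = 9, so a = 3; then c = 0 − 3·1 = -3.
So T(x) = 3x² − 3, and T(6) = 105.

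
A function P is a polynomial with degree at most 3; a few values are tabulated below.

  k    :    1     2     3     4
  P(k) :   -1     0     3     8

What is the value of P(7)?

35

Write P(k) = ak³ + bk² + ck + d; the 4 given values yield a linear system in the 4 coefficients.
Solving, the leading coefficient vanishes, and P(k) = k² - 2k.
Then P(7) = 35.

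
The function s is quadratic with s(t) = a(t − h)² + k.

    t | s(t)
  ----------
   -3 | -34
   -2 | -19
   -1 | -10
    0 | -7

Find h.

First differences 15, 9, 3; second difference -6 = 2a, so a = -3.
Expanding, the t-coefficient is −2ah = 6h; matching it to the data gives h = 0, and then k = -7.
So s(t) = -3(t + 0)² − 7.
Hence h = 0.

0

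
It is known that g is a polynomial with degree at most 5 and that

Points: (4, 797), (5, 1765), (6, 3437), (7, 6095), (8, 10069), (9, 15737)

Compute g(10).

23525

Write g(x) = ax^5 + bx^4 + cx³ + dx² + ex + p; the 6 given values yield a linear system in the 6 coefficients.
Solving, the leading coefficient vanishes, and g(x) = 2x^4 + 3x³ + 5x² + 2x + 5.
Then g(10) = 23525.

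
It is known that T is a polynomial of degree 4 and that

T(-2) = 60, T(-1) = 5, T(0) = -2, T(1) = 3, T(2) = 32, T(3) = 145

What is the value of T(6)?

2308

First differences: -55, -7, 5, 29, 113. Second differences: 48, 12, 24, 84. Third differences: -36, 12, 60. Fourth differences: 48, 48.
Level-4 differences are constant, so T has degree 4.
Fitting a degree-4 polynomial gives T(k) = 2k^4 - 2k³ + 4k² + k - 2.
Then T(6) = 2308.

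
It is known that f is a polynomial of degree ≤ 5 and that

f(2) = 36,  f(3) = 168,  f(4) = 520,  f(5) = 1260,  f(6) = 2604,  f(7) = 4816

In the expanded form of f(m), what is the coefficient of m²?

0

First differences: 132, 352, 740, 1344, 2212. Second differences: 220, 388, 604, 868. Third differences: 168, 216, 264. Fourth differences: 48, 48.
Level-4 differences are constant, so f has degree 4.
Fitting a degree-4 polynomial gives f(m) = 2m^4 + 2m.
The coefficient of m² is 0.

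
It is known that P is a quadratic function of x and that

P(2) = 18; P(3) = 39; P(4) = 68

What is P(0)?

Write P(x) = ax² + bx + c; the 3 given values yield a linear system in the 3 coefficients.
Solving, P(x) = 4x² + x.
The constant term is P(0) = 0.

0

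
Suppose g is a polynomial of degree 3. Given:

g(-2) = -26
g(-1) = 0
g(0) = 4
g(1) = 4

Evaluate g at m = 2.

Write g(m) = am³ + bm² + cm + d; the 4 given values yield a linear system in the 4 coefficients.
Solving, g(m) = 3m³ - 2m² - m + 4.
Then g(2) = 18.

18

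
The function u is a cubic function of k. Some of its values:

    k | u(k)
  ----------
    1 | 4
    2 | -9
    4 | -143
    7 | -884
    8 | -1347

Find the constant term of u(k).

Write u(k) = ak³ + bk² + ck + d; the 5 given values yield a linear system in the 4 coefficients.
Solving, u(k) = -3k³ + 3k² - k + 5.
The constant term is u(0) = 5.

5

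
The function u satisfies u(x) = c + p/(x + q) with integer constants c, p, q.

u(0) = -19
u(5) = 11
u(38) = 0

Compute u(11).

3

(u(x) − c)(x + q) = p for each data point; the three points give a linear system in c and q, then p follows.
Solving: c = -1, q = -2, p = 36, so u(x) = -1 + 36/(x − 2).
Then u(11) = -1 + 36/9 = 3.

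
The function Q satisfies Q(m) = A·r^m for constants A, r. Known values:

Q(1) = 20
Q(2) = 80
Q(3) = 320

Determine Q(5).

Consecutive ratio: 80/20 = 4, and 320/80 = 4, so r = 4.
Then A·4^1 = 20 gives A = 5, and Q(m) = 5·4^m.
Q(5) = 5·4^5 = 5120.

5120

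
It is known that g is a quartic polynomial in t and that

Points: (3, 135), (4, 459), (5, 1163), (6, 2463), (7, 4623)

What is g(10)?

19623

Write g(t) = at^4 + bt³ + ct² + dt + e; the 5 given values yield a linear system in the 5 coefficients.
Solving, g(t) = 2t^4 - 4t² + 2t + 3.
Then g(10) = 19623.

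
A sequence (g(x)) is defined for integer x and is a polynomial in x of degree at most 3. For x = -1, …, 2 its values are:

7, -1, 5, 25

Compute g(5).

First differences: -8, 6, 20. Second differences: 14, 14.
Level-2 differences are constant, so g has degree 2.
Fitting a degree-2 polynomial gives g(x) = 7x² - x - 1.
Then g(5) = 169.

169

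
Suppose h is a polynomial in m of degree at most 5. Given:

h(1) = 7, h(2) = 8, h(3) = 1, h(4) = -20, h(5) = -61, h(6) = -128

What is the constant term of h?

4

First differences: 1, -7, -21, -41, -67. Second differences: -8, -14, -20, -26. Third differences: -6, -6, -6.
Level-3 differences are constant, so h has degree 3.
Fitting a degree-3 polynomial gives h(m) = -m³ + 2m² + 2m + 4.
The constant term is h(0) = 4.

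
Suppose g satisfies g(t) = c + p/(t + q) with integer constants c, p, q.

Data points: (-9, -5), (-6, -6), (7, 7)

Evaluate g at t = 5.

16

(g(t) − c)(t + q) = p for each data point; the three points give a linear system in c and q, then p follows.
Solving: c = -2, q = -3, p = 36, so g(t) = -2 + 36/(t − 3).
Then g(5) = -2 + 36/2 = 16.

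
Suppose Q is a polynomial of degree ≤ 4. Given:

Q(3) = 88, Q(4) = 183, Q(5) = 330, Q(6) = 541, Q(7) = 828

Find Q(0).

Write Q(k) = ak^4 + bk³ + ck² + dk + e; the 5 given values yield a linear system in the 5 coefficients.
Solving, the leading coefficient vanishes, and Q(k) = 2k³ + 2k² + 7k - 5.
Then Q(0) = -5.

-5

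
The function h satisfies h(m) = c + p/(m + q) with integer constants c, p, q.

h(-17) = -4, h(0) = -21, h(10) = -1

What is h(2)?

(h(m) − c)(m + q) = p for each data point; the three points give a linear system in c and q, then p follows.
Solving: c = -3, q = -1, p = 18, so h(m) = -3 + 18/(m − 1).
Then h(2) = -3 + 18/1 = 15.

15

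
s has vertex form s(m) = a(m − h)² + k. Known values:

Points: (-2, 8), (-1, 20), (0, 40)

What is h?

-3

First differences 12, 20; second difference 8 = 2a, so a = 4.
Expanding, the m-coefficient is −2ah = -8h; matching it to the data gives h = -3, and then k = 4.
So s(m) = 4(m + 3)² + 4.
Hence h = -3.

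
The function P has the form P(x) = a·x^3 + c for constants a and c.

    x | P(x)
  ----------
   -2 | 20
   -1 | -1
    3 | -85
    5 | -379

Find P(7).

-1033

From P(-2) = 20 and P(-1) = -1: -8a + c = 20 and -1a + c = -1.
Subtracting: 7a = -21, so a = -3; then c = 20 − (-3)·(-8) = -4.
So P(x) = -3x³ − 4, and P(7) = -1033.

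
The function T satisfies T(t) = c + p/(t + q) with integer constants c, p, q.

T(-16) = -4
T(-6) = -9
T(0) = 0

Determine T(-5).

-15

(T(t) − c)(t + q) = p for each data point; the three points give a linear system in c and q, then p follows.
Solving: c = -3, q = 4, p = 12, so T(t) = -3 + 12/(t + 4).
Then T(-5) = -3 + 12/(-1) = -15.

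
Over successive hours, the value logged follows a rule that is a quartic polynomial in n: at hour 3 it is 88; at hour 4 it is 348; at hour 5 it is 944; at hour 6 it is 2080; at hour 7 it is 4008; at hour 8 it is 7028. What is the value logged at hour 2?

8

Write the value at n as f(n).
First differences: 260, 596, 1136, 1928, 3020. Second differences: 336, 540, 792, 1092. Third differences: 204, 252, 300. Fourth differences: 48, 48.
Level-4 differences are constant, so f has degree 4.
Fitting a degree-4 polynomial gives f(n) = 2n^4 - 2n³ - 2n² - 2n + 4.
Then f(2) = 8.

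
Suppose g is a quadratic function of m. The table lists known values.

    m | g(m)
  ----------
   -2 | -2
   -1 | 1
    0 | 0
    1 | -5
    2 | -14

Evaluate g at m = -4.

-20

First differences: 3, -1, -5, -9. Second differences: -4, -4, -4.
Level-2 differences are constant, so g has degree 2.
Fitting a degree-2 polynomial gives g(m) = -2m² - 3m.
Then g(-4) = -20.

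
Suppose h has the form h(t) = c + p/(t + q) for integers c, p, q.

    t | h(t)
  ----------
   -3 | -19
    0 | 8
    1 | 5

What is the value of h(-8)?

-4

(h(t) − c)(t + q) = p for each data point; the three points give a linear system in c and q, then p follows.
Solving: c = -1, q = 2, p = 18, so h(t) = -1 + 18/(t + 2).
Then h(-8) = -1 + 18/(-6) = -4.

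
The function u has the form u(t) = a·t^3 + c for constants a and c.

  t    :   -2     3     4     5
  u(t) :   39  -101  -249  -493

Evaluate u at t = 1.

3

From u(-2) = 39 and u(3) = -101: -8a + c = 39 and 27a + c = -101.
Subtracting: 35a = -140, so a = -4; then c = 39 − (-4)·(-8) = 7.
So u(t) = -4t³ + 7, and u(1) = 3.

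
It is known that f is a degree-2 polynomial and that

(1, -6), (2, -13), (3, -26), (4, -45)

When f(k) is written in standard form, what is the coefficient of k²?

Write f(k) = ak² + bk + c; the 4 given values yield a linear system in the 3 coefficients.
Solving, f(k) = -3k² + 2k - 5.
The coefficient of k² is -3.

-3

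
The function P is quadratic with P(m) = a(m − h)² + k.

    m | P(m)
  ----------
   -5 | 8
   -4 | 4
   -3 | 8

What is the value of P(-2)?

20

First differences -4, 4; second difference 8 = 2a, so a = 4.
Expanding, the m-coefficient is −2ah = -8h; matching it to the data gives h = -4, and then k = 4.
So P(m) = 4(m + 4)² + 4.
P(-2) = 4·2² + 4 = 20.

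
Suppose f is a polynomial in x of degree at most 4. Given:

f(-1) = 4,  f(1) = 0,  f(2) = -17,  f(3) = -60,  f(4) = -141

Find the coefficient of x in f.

Write f(x) = ax^4 + bx³ + cx² + dx + e; the 5 given values yield a linear system in the 5 coefficients.
Solving, the leading coefficient vanishes, and f(x) = -2x³ - x² + 3.
The coefficient of x is 0.

0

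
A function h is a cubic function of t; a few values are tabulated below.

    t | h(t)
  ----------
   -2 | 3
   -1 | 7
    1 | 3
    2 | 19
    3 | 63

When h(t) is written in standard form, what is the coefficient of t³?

Write h(t) = at³ + bt² + ct + d; the 5 given values yield a linear system in the 4 coefficients.
Solving, h(t) = 2t³ + 2t² - 4t + 3.
The coefficient of t³ is 2.

2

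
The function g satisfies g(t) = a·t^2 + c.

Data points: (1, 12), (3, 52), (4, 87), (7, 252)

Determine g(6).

From g(1) = 12 and g(3) = 52: 1a + c = 12 and 9a + c = 52.
Subtracting: 8a = 40, so a = 5; then c = 12 − 5·1 = 7.
So g(t) = 5t² + 7, and g(6) = 187.

187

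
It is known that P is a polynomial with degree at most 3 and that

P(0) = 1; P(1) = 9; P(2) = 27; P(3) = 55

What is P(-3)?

37

First differences: 8, 18, 28. Second differences: 10, 10.
Level-2 differences are constant, so P has degree 2.
Fitting a degree-2 polynomial gives P(t) = 5t² + 3t + 1.
Then P(-3) = 37.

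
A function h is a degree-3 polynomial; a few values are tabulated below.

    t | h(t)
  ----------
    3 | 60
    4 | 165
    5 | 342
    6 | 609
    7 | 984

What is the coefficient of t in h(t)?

First differences: 105, 177, 267, 375. Second differences: 72, 90, 108. Third differences: 18, 18.
Level-3 differences are constant, so h has degree 3.
Fitting a degree-3 polynomial gives h(t) = 3t³ - 6t - 3.
The coefficient of t is -6.

-6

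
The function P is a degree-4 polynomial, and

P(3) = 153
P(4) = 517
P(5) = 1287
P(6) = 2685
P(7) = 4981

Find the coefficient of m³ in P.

Write P(m) = am^4 + bm³ + cm² + dm + e; the 5 given values yield a linear system in the 5 coefficients.
Solving, P(m) = 2m^4 + m³ - 3m² - 2m - 3.
The coefficient of m³ is 1.

1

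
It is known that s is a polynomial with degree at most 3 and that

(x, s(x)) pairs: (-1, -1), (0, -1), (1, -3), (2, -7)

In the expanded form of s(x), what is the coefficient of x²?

-1

Write s(x) = ax³ + bx² + cx + d; the 4 given values yield a linear system in the 4 coefficients.
Solving, the leading coefficient vanishes, and s(x) = -x² - x - 1.
The coefficient of x² is -1.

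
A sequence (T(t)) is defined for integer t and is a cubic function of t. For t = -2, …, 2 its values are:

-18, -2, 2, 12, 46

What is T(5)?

First differences: 16, 4, 10, 34. Second differences: -12, 6, 24. Third differences: 18, 18.
Level-3 differences are constant, so T has degree 3.
Fitting a degree-3 polynomial gives T(t) = 3t³ + 3t² + 4t + 2.
Then T(5) = 472.

472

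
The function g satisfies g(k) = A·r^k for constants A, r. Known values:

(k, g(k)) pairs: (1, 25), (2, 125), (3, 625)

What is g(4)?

3125

Consecutive ratio: 125/25 = 5, and 625/125 = 5, so r = 5.
Then A·5^1 = 25 gives A = 5, and g(k) = 5·5^k.
g(4) = 5·5^4 = 3125.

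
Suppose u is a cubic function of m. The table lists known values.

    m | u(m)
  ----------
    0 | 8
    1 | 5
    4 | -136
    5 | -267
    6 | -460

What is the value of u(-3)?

Write u(m) = am³ + bm² + cm + d; the 5 given values yield a linear system in the 4 coefficients.
Solving, u(m) = -2m³ - m² + 8.
Then u(-3) = 53.

53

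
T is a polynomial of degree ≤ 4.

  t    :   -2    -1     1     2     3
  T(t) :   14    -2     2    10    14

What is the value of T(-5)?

206

Write T(t) = at^4 + bt³ + ct² + dt + e; the 5 given values yield a linear system in the 5 coefficients.
Solving, the leading coefficient vanishes, and T(t) = -t³ + 4t² + 3t - 4.
Then T(-5) = 206.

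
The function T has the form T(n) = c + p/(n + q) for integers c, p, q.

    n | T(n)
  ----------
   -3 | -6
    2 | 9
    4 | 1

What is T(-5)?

(T(n) − c)(n + q) = p for each data point; the three points give a linear system in c and q, then p follows.
Solving: c = -3, q = -1, p = 12, so T(n) = -3 + 12/(n − 1).
Then T(-5) = -3 + 12/(-6) = -5.

-5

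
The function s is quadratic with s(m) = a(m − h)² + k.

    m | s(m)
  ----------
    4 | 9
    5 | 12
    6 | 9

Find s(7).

First differences 3, -3; second difference -6 = 2a, so a = -3.
Expanding, the m-coefficient is −2ah = 6h; matching it to the data gives h = 5, and then k = 12.
So s(m) = -3(m − 5)² + 12.
s(7) = -3·2² + 12 = 0.

0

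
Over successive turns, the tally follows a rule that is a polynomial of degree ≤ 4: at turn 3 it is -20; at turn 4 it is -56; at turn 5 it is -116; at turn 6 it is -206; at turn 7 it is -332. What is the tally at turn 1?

4

Write the value at x as f(x).
Write f(x) = ax^4 + bx³ + cx² + dx + e; the 5 given values yield a linear system in the 5 coefficients.
Solving, the leading coefficient vanishes, and f(x) = -x³ + x + 4.
Then f(1) = 4.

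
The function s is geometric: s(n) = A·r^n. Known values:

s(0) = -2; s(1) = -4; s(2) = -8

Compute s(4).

Consecutive ratio: -4/(-2) = 2, and -8/(-4) = 2, so r = 2.
Then A·2^0 = -2 gives A = -2, and s(n) = -2·2^n.
s(4) = -2·2^4 = -32.

-32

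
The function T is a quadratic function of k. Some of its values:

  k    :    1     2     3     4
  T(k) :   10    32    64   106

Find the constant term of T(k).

First differences: 22, 32, 42. Second differences: 10, 10.
Level-2 differences are constant, so T has degree 2.
Fitting a degree-2 polynomial gives T(k) = 5k² + 7k - 2.
The constant term is T(0) = -2.

-2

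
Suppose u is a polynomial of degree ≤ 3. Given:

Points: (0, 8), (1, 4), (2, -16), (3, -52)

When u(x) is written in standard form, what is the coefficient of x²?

-8

Write u(x) = ax³ + bx² + cx + d; the 4 given values yield a linear system in the 4 coefficients.
Solving, the leading coefficient vanishes, and u(x) = -8x² + 4x + 8.
The coefficient of x² is -8.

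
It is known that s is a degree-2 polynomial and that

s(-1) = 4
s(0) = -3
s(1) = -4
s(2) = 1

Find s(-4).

Write s(k) = ak² + bk + c; the 4 given values yield a linear system in the 3 coefficients.
Solving, s(k) = 3k² - 4k - 3.
Then s(-4) = 61.

61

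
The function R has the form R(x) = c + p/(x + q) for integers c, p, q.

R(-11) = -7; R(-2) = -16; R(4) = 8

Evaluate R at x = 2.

32

(R(x) − c)(x + q) = p for each data point; the three points give a linear system in c and q, then p follows.
Solving: c = -4, q = -1, p = 36, so R(x) = -4 + 36/(x − 1).
Then R(2) = -4 + 36/1 = 32.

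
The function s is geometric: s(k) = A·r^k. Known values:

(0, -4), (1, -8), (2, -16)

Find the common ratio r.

2

Consecutive ratio: -8/(-4) = 2, and -16/(-8) = 2, so r = 2.
Then A·2^0 = -4 gives A = -4, and s(k) = -4·2^k.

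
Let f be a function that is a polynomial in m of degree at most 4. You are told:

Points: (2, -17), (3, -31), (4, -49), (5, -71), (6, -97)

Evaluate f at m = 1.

Write f(m) = am^4 + bm³ + cm² + dm + e; the 5 given values yield a linear system in the 5 coefficients.
Solving, the top 2 coefficients vanish, and f(m) = -2m² - 4m - 1.
Then f(1) = -7.

-7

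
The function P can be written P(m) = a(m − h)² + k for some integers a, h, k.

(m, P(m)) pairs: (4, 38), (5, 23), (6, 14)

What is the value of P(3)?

First differences -15, -9; second difference 6 = 2a, so a = 3.
Expanding, the m-coefficient is −2ah = -6h; matching it to the data gives h = 7, and then k = 11.
So P(m) = 3(m − 7)² + 11.
P(3) = 3·(-4)² + 11 = 59.

59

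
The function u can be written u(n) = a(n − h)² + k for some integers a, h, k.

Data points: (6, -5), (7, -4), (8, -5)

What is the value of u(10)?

-13

First differences 1, -1; second difference -2 = 2a, so a = -1.
Expanding, the n-coefficient is −2ah = 2h; matching it to the data gives h = 7, and then k = -4.
So u(n) = -1(n − 7)² − 4.
u(10) = -1·3² − 4 = -13.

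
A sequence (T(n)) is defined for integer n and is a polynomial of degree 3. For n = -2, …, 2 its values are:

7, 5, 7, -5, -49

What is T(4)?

-305

First differences: -2, 2, -12, -44. Second differences: 4, -14, -32. Third differences: -18, -18.
Level-3 differences are constant, so T has degree 3.
Fitting a degree-3 polynomial gives T(n) = -3n³ - 7n² - 2n + 7.
Then T(4) = -305.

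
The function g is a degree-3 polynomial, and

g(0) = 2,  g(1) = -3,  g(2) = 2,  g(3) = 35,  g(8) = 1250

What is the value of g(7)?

Write g(t) = at³ + bt² + ct + d; the 5 given values yield a linear system in the 4 coefficients.
Solving, g(t) = 3t³ - 4t² - 4t + 2.
Then g(7) = 807.

807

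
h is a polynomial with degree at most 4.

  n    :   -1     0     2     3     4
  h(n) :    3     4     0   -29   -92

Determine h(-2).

Write h(n) = an^4 + bn³ + cn² + dn + e; the 5 given values yield a linear system in the 5 coefficients.
Solving, the leading coefficient vanishes, and h(n) = -2n³ + n² + 4n + 4.
Then h(-2) = 16.

16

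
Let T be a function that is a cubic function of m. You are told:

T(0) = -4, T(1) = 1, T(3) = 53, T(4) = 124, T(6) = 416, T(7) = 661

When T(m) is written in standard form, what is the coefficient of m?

4

Write T(m) = am³ + bm² + cm + d; the 6 given values yield a linear system in the 4 coefficients.
Solving, T(m) = 2m³ - m² + 4m - 4.
The coefficient of m is 4.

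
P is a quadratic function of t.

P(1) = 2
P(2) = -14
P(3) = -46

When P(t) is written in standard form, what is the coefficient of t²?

-8

Write P(t) = at² + bt + c; the 3 given values yield a linear system in the 3 coefficients.
Solving, P(t) = -8t² + 8t + 2.
The coefficient of t² is -8.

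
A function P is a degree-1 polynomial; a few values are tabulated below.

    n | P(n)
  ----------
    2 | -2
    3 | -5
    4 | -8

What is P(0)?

First differences: -3, -3.
Level-1 differences are constant, so P has degree 1.
Fitting a degree-1 polynomial gives P(n) = -3n + 4.
Then P(0) = 4.

4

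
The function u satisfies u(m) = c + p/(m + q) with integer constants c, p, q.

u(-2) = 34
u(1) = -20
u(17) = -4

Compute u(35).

(u(m) − c)(m + q) = p for each data point; the three points give a linear system in c and q, then p follows.
Solving: c = -2, q = 1, p = -36, so u(m) = -2 − 36/(m + 1).
Then u(35) = -2 − 36/36 = -3.

-3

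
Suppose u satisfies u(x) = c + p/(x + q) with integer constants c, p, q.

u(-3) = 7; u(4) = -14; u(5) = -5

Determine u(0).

(u(x) − c)(x + q) = p for each data point; the three points give a linear system in c and q, then p follows.
Solving: c = 4, q = -3, p = -18, so u(x) = 4 − 18/(x − 3).
Then u(0) = 4 − 18/(-3) = 10.

10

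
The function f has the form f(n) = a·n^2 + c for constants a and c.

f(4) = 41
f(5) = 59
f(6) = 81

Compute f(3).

27

From f(4) = 41 and f(5) = 59: 16a + c = 41 and 25a + c = 59.
Subtracting: 9a = 18, so a = 2; then c = 41 − 2·16 = 9.
So f(n) = 2n² + 9, and f(3) = 27.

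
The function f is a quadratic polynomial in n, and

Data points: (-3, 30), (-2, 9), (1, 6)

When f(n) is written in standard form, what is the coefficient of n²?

5

Write f(n) = an² + bn + c; the 3 given values yield a linear system in the 3 coefficients.
Solving, f(n) = 5n² + 4n - 3.
The coefficient of n² is 5.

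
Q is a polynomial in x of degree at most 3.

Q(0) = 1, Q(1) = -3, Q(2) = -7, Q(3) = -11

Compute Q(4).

-15

Write Q(x) = ax³ + bx² + cx + d; the 4 given values yield a linear system in the 4 coefficients.
Solving, the top 2 coefficients vanish, and Q(x) = -4x + 1.
Then Q(4) = -15.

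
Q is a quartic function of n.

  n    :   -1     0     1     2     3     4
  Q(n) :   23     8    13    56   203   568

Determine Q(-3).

First differences: -15, 5, 43, 147, 365. Second differences: 20, 38, 104, 218. Third differences: 18, 66, 114. Fourth differences: 48, 48.
Level-4 differences are constant, so Q has degree 4.
Fitting a degree-4 polynomial gives Q(n) = 2n^4 - n³ + 8n² - 4n + 8.
Then Q(-3) = 281.

281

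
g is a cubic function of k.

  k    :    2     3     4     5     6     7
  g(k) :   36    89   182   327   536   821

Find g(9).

1667

First differences: 53, 93, 145, 209, 285. Second differences: 40, 52, 64, 76. Third differences: 12, 12, 12.
Level-3 differences are constant, so g has degree 3.
Fitting a degree-3 polynomial gives g(k) = 2k³ + 2k² + 5k + 2.
Then g(9) = 1667.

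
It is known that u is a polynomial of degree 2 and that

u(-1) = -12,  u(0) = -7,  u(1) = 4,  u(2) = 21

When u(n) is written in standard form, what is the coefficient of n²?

First differences: 5, 11, 17. Second differences: 6, 6.
Level-2 differences are constant, so u has degree 2.
Fitting a degree-2 polynomial gives u(n) = 3n² + 8n - 7.
The coefficient of n² is 3.

3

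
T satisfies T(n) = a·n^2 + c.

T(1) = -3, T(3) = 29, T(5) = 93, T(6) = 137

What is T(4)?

57

From T(1) = -3 and T(3) = 29: 1a + c = -3 and 9a + c = 29.
Subtracting: 8a = 32, so a = 4; then c = -3 − 4·1 = -7.
So T(n) = 4n² − 7, and T(4) = 57.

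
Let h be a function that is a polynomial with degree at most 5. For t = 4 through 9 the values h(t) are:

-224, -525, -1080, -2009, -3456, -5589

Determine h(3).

-81

First differences: -301, -555, -929, -1447, -2133. Second differences: -254, -374, -518, -686. Third differences: -120, -144, -168. Fourth differences: -24, -24.
Level-4 differences are constant, so h has degree 4.
Fitting a degree-4 polynomial gives h(t) = -t^4 + 2t³ - 6t².
Then h(3) = -81.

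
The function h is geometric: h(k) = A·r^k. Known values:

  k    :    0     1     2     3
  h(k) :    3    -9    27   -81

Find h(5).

Consecutive ratio: -9/3 = -3, and 27/(-9) = -3, so r = -3.
Then A·(-3)^0 = 3 gives A = 3, and h(k) = 3·(-3)^k.
h(5) = 3·(-3)^5 = -729.

-729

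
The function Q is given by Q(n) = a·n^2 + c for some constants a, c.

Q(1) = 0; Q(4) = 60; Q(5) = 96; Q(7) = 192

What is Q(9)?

From Q(1) = 0 and Q(4) = 60: 1a + c = 0 and 16a + c = 60.
Subtracting: 15a = 60, so a = 4; then c = 0 − 4·1 = -4.
So Q(n) = 4n² − 4, and Q(9) = 320.

320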